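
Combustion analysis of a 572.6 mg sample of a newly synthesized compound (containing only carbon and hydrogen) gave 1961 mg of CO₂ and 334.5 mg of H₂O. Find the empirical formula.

C6H5

mol C = 1.961 g CO₂ ÷ 44.009 g/mol = 0.044559 mol
mol H = 2 × 0.3345 g H₂O ÷ 18.015 g/mol = 0.037136 mol
Divide by the smallest (0.037136 mol): C 1.200, H 1.000
Multiplying each by 5 gives whole numbers: C 6.00, H 5.00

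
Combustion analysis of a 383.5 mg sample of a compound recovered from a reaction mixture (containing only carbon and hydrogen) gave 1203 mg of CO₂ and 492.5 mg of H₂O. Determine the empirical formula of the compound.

mol C = 1.203 g CO₂ ÷ 44.009 g/mol = 0.027335 mol
mol H = 2 × 0.4925 g H₂O ÷ 18.015 g/mol = 0.054677 mol
Divide by the smallest (0.027335 mol): C 1.000, H 2.000

CH2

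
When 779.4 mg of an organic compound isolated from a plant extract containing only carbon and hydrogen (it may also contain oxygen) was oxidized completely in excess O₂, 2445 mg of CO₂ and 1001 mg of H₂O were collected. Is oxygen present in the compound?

mol C = 2.445 g CO₂ ÷ 44.009 g/mol = 0.055557 mol
mol H = 2 × 1.001 g H₂O ÷ 18.015 g/mol = 0.11113 mol
C and H together account for 0.77931 g — essentially the entire 0.7794 g sample — so the compound contains no oxygen.

no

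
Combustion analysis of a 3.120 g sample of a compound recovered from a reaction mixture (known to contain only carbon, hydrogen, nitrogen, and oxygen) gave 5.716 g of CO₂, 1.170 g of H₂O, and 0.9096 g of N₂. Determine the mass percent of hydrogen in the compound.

mol C = 5.716 g CO₂ ÷ 44.009 g/mol = 0.12988 mol
mol H = 2 × 1.170 g H₂O ÷ 18.015 g/mol = 0.12989 mol
mol N = 2 × 0.9096 g N₂ ÷ 28.014 g/mol = 0.064939 mol
mass O = 3.120 − (1.5600 + 0.13093 + 0.90960) = 0.51945 g → mol O = 0.51945 ÷ 15.999 = 0.032468 mol
mass % H = 0.13093 g ÷ 3.120 g × 100%

4.20%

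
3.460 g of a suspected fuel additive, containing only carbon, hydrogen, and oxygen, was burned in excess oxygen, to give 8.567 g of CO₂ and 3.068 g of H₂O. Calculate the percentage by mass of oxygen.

mol C = 8.567 g CO₂ ÷ 44.009 g/mol = 0.19466 mol
mol H = 2 × 3.068 g H₂O ÷ 18.015 g/mol = 0.34061 mol
mass O = 3.460 − (2.3381 + 0.34333) = 0.77855 g → mol O = 0.77855 ÷ 15.999 = 0.048663 mol
mass % O = 0.77855 g ÷ 3.460 g × 100%

22.50%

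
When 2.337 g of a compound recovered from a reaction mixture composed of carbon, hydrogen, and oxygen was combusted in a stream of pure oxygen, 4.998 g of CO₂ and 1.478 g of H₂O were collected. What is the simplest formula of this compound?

C9H13O4

mol C = 4.998 g CO₂ ÷ 44.009 g/mol = 0.11357 mol
mol H = 2 × 1.478 g H₂O ÷ 18.015 g/mol = 0.16409 mol
mass O = 2.337 − (1.3641 + 0.16540) = 0.80754 g → mol O = 0.80754 ÷ 15.999 = 0.050474 mol
Divide by the smallest (0.050474 mol): C 2.250, H 3.251, O 1.000
Multiplying each by 4 gives whole numbers: C 9.00, H 13.00, O 4.00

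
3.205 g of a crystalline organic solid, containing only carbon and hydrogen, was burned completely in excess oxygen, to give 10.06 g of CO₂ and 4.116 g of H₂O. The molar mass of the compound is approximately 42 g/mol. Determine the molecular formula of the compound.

mol C = 10.06 g CO₂ ÷ 44.009 g/mol = 0.22859 mol
mol H = 2 × 4.116 g H₂O ÷ 18.015 g/mol = 0.45695 mol
Divide by the smallest (0.22859 mol): C 1.000, H 1.999
Empirical formula: CH2
Empirical-formula mass = 14.03 g/mol; 42 ÷ 14.03 ≈ 3, so the molecular formula is C3H6.

C3H6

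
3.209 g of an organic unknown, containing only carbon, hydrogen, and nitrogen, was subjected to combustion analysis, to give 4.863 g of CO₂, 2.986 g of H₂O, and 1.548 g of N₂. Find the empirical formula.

CH3N

mol C = 4.863 g CO₂ ÷ 44.009 g/mol = 0.11050 mol
mol H = 2 × 2.986 g H₂O ÷ 18.015 g/mol = 0.33150 mol
mol N = 2 × 1.548 g N₂ ÷ 28.014 g/mol = 0.11052 mol
Divide by the smallest (0.11050 mol): C 1.000, H 3.000, N 1.000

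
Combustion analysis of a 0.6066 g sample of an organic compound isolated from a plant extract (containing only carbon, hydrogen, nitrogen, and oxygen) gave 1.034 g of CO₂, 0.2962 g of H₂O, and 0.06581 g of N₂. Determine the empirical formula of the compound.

C5H7NO3

mol C = 1.034 g CO₂ ÷ 44.009 g/mol = 0.023495 mol
mol H = 2 × 0.2962 g H₂O ÷ 18.015 g/mol = 0.032884 mol
mol N = 2 × 0.06581 g N₂ ÷ 28.014 g/mol = 0.0046984 mol
mass O = 0.6066 − (0.28220 + 0.033147 + 0.065810) = 0.22544 g → mol O = 0.22544 ÷ 15.999 = 0.014091 mol
Divide by the smallest (0.0046984 mol): C 5.001, H 6.999, N 1.000, O 2.999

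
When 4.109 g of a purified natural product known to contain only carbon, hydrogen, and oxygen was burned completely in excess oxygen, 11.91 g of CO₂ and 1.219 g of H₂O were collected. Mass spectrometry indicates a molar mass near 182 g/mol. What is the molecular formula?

C12H6O2

mol C = 11.91 g CO₂ ÷ 44.009 g/mol = 0.27063 mol
mol H = 2 × 1.219 g H₂O ÷ 18.015 g/mol = 0.13533 mol
mass O = 4.109 − (3.2505 + 0.13641) = 0.72209 g → mol O = 0.72209 ÷ 15.999 = 0.045134 mol
Divide by the smallest (0.045134 mol): C 5.996, H 2.998, O 1.000
Empirical formula: C6H3O
Empirical-formula mass = 91.09 g/mol; 182 ÷ 91.09 ≈ 2, so the molecular formula is C12H6O2.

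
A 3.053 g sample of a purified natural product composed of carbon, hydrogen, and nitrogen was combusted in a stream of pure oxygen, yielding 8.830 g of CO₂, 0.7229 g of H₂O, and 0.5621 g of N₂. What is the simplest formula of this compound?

C5H2N

mol C = 8.830 g CO₂ ÷ 44.009 g/mol = 0.20064 mol
mol H = 2 × 0.7229 g H₂O ÷ 18.015 g/mol = 0.080255 mol
mol N = 2 × 0.5621 g N₂ ÷ 28.014 g/mol = 0.040130 mol
Divide by the smallest (0.040130 mol): C 5.000, H 2.000, N 1.000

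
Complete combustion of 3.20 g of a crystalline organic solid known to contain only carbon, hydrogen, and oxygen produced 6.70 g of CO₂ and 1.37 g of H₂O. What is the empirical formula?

mol C = 6.70 g CO₂ ÷ 44.009 g/mol = 0.1522 mol
mol H = 2 × 1.37 g H₂O ÷ 18.015 g/mol = 0.1521 mol
mass O = 3.20 − (1.829 + 0.1533) = 1.218 g → mol O = 1.218 ÷ 15.999 = 0.07614 mol
Divide by the smallest (0.07614 mol): C 2.000, H 1.998, O 1.000

C2H2O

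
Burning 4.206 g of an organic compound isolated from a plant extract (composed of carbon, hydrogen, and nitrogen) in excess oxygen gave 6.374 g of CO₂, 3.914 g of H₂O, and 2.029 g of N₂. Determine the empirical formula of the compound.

mol C = 6.374 g CO₂ ÷ 44.009 g/mol = 0.14483 mol
mol H = 2 × 3.914 g H₂O ÷ 18.015 g/mol = 0.43453 mol
mol N = 2 × 2.029 g N₂ ÷ 28.014 g/mol = 0.14486 mol
Divide by the smallest (0.14483 mol): C 1.000, H 3.000, N 1.000

CH3N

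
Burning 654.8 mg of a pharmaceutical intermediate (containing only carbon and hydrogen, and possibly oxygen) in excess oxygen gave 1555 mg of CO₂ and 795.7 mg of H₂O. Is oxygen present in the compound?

mol C = 1.555 g CO₂ ÷ 44.009 g/mol = 0.035334 mol
mol H = 2 × 0.7957 g H₂O ÷ 18.015 g/mol = 0.088337 mol
C and H account for only 0.51344 g of the 0.6548 g sample; the remaining 0.14136 g must be oxygen.

yes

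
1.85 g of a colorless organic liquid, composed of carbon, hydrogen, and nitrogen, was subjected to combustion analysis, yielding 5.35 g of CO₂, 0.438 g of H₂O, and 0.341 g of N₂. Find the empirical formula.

mol C = 5.35 g CO₂ ÷ 44.009 g/mol = 0.1216 mol
mol H = 2 × 0.438 g H₂O ÷ 18.015 g/mol = 0.04863 mol
mol N = 2 × 0.341 g N₂ ÷ 28.014 g/mol = 0.02434 mol
Divide by the smallest (0.02434 mol): C 4.993, H 1.997, N 1.000

C5H2N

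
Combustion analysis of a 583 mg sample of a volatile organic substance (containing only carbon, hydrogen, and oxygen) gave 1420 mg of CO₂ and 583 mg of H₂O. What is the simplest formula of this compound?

C4H8O

mol C = 1.42 g CO₂ ÷ 44.009 g/mol = 0.03227 mol
mol H = 2 × 0.583 g H₂O ÷ 18.015 g/mol = 0.06472 mol
mass O = 0.583 − (0.3875 + 0.06524) = 0.1302 g → mol O = 0.1302 ÷ 15.999 = 0.008139 mol
Divide by the smallest (0.008139 mol): C 3.965, H 7.953, O 1.000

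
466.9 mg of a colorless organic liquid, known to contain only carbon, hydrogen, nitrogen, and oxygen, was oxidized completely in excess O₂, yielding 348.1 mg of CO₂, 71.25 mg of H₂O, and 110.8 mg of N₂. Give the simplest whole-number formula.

mol C = 0.3481 g CO₂ ÷ 44.009 g/mol = 0.0079097 mol
mol H = 2 × 0.07125 g H₂O ÷ 18.015 g/mol = 0.0079101 mol
mol N = 2 × 0.1108 g N₂ ÷ 28.014 g/mol = 0.0079103 mol
mass O = 0.4669 − (0.095004 + 0.0079734 + 0.11080) = 0.25312 g → mol O = 0.25312 ÷ 15.999 = 0.015821 mol
Divide by the smallest (0.0079097 mol): C 1.000, H 1.000, N 1.000, O 2.000

CHNO2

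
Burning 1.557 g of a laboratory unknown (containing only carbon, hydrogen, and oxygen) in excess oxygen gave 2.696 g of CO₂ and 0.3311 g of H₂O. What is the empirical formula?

C5H3O4

mol C = 2.696 g CO₂ ÷ 44.009 g/mol = 0.061260 mol
mol H = 2 × 0.3311 g H₂O ÷ 18.015 g/mol = 0.036758 mol
mass O = 1.557 − (0.73580 + 0.037052) = 0.78415 g → mol O = 0.78415 ÷ 15.999 = 0.049013 mol
Divide by the smallest (0.036758 mol): C 1.667, H 1.000, O 1.333
Multiplying each by 3 gives whole numbers: C 5.00, H 3.00, O 4.00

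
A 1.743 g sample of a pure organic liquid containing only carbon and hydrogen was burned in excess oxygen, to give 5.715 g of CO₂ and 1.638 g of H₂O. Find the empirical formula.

C5H7

mol C = 5.715 g CO₂ ÷ 44.009 g/mol = 0.12986 mol
mol H = 2 × 1.638 g H₂O ÷ 18.015 g/mol = 0.18185 mol
Divide by the smallest (0.12986 mol): C 1.000, H 1.400
Multiplying each by 5 gives whole numbers: C 5.00, H 7.00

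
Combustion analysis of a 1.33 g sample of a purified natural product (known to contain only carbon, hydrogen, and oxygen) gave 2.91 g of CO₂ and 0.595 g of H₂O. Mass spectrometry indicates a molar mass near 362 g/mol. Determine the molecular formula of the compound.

C18H18O8

mol C = 2.91 g CO₂ ÷ 44.009 g/mol = 0.06612 mol
mol H = 2 × 0.595 g H₂O ÷ 18.015 g/mol = 0.06606 mol
mass O = 1.33 − (0.7942 + 0.06658) = 0.4692 g → mol O = 0.4692 ÷ 15.999 = 0.02933 mol
Divide by the smallest (0.02933 mol): C 2.255, H 2.252, O 1.000
Multiplying each by 4 gives whole numbers: C 9.02, H 9.01, O 4.00
Empirical formula: C9H9O4
Empirical-formula mass = 181.17 g/mol; 362 ÷ 181.17 ≈ 2, so the molecular formula is C18H18O8.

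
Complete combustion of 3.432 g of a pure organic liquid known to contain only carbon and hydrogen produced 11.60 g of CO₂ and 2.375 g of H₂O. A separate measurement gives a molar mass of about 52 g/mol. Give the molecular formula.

C4H4

mol C = 11.60 g CO₂ ÷ 44.009 g/mol = 0.26358 mol
mol H = 2 × 2.375 g H₂O ÷ 18.015 g/mol = 0.26367 mol
Divide by the smallest (0.26358 mol): C 1.000, H 1.000
Empirical formula: CH
Empirical-formula mass = 13.02 g/mol; 52 ÷ 13.02 ≈ 4, so the molecular formula is C4H4.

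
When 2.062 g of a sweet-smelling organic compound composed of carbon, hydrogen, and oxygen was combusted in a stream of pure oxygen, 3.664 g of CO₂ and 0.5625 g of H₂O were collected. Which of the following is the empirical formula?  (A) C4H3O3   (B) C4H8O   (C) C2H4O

mol C = 3.664 g CO₂ ÷ 44.009 g/mol = 0.083256 mol
mol H = 2 × 0.5625 g H₂O ÷ 18.015 g/mol = 0.062448 mol
mass O = 2.062 − (0.99998 + 0.062948) = 0.99907 g → mol O = 0.99907 ÷ 15.999 = 0.062446 mol
Divide by the smallest (0.062446 mol): C 1.333, H 1.000, O 1.000
Multiplying each by 3 gives whole numbers: C 4.00, H 3.00, O 3.00

(A) C4H3O3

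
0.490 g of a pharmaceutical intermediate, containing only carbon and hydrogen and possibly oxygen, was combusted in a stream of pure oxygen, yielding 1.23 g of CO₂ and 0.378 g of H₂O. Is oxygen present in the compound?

mol C = 1.23 g CO₂ ÷ 44.009 g/mol = 0.02795 mol
mol H = 2 × 0.378 g H₂O ÷ 18.015 g/mol = 0.04197 mol
C and H account for only 0.3780 g of the 0.490 g sample; the remaining 0.1120 g must be oxygen.

yes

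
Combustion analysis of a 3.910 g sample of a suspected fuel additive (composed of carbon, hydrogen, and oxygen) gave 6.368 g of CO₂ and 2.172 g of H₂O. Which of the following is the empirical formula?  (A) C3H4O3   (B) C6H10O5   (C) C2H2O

(B) C6H10O5

mol C = 6.368 g CO₂ ÷ 44.009 g/mol = 0.14470 mol
mol H = 2 × 2.172 g H₂O ÷ 18.015 g/mol = 0.24113 mol
mass O = 3.910 − (1.7380 + 0.24306) = 1.9290 g → mol O = 1.9290 ÷ 15.999 = 0.12057 mol
Divide by the smallest (0.12057 mol): C 1.200, H 2.000, O 1.000
Multiplying each by 5 gives whole numbers: C 6.00, H 10.00, O 5.00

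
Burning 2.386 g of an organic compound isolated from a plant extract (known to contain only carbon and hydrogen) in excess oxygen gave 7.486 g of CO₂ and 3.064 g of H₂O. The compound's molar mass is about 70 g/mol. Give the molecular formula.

mol C = 7.486 g CO₂ ÷ 44.009 g/mol = 0.17010 mol
mol H = 2 × 3.064 g H₂O ÷ 18.015 g/mol = 0.34016 mol
Divide by the smallest (0.17010 mol): C 1.000, H 2.000
Empirical formula: CH2
Empirical-formula mass = 14.03 g/mol; 70 ÷ 14.03 ≈ 5, so the molecular formula is C5H10.

C5H10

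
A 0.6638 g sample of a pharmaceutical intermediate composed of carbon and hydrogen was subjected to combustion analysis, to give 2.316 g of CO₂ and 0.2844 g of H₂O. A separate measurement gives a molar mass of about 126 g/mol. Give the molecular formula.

mol C = 2.316 g CO₂ ÷ 44.009 g/mol = 0.052626 mol
mol H = 2 × 0.2844 g H₂O ÷ 18.015 g/mol = 0.031574 mol
Divide by the smallest (0.031574 mol): C 1.667, H 1.000
Multiplying each by 3 gives whole numbers: C 5.00, H 3.00
Empirical formula: C5H3
Empirical-formula mass = 63.08 g/mol; 126 ÷ 63.08 ≈ 2, so the molecular formula is C10H6.

C10H6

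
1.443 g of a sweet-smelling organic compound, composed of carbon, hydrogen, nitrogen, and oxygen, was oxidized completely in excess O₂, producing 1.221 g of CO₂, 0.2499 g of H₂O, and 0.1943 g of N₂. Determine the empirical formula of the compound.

C2H2NO4

mol C = 1.221 g CO₂ ÷ 44.009 g/mol = 0.027744 mol
mol H = 2 × 0.2499 g H₂O ÷ 18.015 g/mol = 0.027744 mol
mol N = 2 × 0.1943 g N₂ ÷ 28.014 g/mol = 0.013872 mol
mass O = 1.443 − (0.33324 + 0.027965 + 0.19430) = 0.88750 g → mol O = 0.88750 ÷ 15.999 = 0.055472 mol
Divide by the smallest (0.013872 mol): C 2.000, H 2.000, N 1.000, O 3.999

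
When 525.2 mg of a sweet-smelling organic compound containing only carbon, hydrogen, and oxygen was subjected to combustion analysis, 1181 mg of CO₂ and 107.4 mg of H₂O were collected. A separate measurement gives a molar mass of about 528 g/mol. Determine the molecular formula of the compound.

C27H12O12

mol C = 1.181 g CO₂ ÷ 44.009 g/mol = 0.026835 mol
mol H = 2 × 0.1074 g H₂O ÷ 18.015 g/mol = 0.011923 mol
mass O = 0.5252 − (0.32232 + 0.012019) = 0.19086 g → mol O = 0.19086 ÷ 15.999 = 0.011930 mol
Divide by the smallest (0.011923 mol): C 2.251, H 1.000, O 1.001
Multiplying each by 4 gives whole numbers: C 9.00, H 4.00, O 4.00
Empirical formula: C9H4O4
Empirical-formula mass = 176.13 g/mol; 528 ÷ 176.13 ≈ 3, so the molecular formula is C27H12O12.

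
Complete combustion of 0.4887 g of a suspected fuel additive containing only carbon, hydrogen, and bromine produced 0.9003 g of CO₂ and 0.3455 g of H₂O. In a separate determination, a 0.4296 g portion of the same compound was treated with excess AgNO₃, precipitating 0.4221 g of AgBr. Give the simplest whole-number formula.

C8H15Br

mol C = 0.9003 g CO₂ ÷ 44.009 g/mol = 0.020457 mol
mol H = 2 × 0.3455 g H₂O ÷ 18.015 g/mol = 0.038357 mol
From the AgBr data: mol Br per gram of compound = (0.4221 ÷ 187.772) ÷ 0.4296 = 0.0052326 mol/g, so in the 0.4887 g combustion sample mol Br = 0.0025572 mol
Divide by the smallest (0.0025572 mol): C 8.000, H 15.000, Br 1.000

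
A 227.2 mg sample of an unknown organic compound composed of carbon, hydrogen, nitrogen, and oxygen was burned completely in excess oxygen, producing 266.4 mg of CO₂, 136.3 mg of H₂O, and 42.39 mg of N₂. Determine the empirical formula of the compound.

C2H5NO2

mol C = 0.2664 g CO₂ ÷ 44.009 g/mol = 0.0060533 mol
mol H = 2 × 0.1363 g H₂O ÷ 18.015 g/mol = 0.015132 mol
mol N = 2 × 0.04239 g N₂ ÷ 28.014 g/mol = 0.0030263 mol
mass O = 0.2272 − (0.072706 + 0.015253 + 0.042390) = 0.096851 g → mol O = 0.096851 ÷ 15.999 = 0.0060536 mol
Divide by the smallest (0.0030263 mol): C 2.000, H 5.000, N 1.000, O 2.000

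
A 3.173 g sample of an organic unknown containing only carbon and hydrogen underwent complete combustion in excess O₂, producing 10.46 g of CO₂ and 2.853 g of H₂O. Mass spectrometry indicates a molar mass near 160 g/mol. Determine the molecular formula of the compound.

mol C = 10.46 g CO₂ ÷ 44.009 g/mol = 0.23768 mol
mol H = 2 × 2.853 g H₂O ÷ 18.015 g/mol = 0.31674 mol
Divide by the smallest (0.23768 mol): C 1.000, H 1.333
Multiplying each by 3 gives whole numbers: C 3.00, H 4.00
Empirical formula: C3H4
Empirical-formula mass = 40.06 g/mol; 160 ÷ 40.06 ≈ 4, so the molecular formula is C12H16.

C12H16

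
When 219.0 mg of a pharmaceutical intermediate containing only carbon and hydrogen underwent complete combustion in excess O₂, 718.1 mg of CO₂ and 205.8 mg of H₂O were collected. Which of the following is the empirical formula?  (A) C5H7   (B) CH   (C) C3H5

(A) C5H7

mol C = 0.7181 g CO₂ ÷ 44.009 g/mol = 0.016317 mol
mol H = 2 × 0.2058 g H₂O ÷ 18.015 g/mol = 0.022848 mol
Divide by the smallest (0.016317 mol): C 1.000, H 1.400
Multiplying each by 5 gives whole numbers: C 5.00, H 7.00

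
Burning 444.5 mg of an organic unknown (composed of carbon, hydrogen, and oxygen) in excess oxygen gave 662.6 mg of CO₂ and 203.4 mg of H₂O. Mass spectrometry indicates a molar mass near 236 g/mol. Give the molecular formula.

C8H12O8

mol C = 0.6626 g CO₂ ÷ 44.009 g/mol = 0.015056 mol
mol H = 2 × 0.2034 g H₂O ÷ 18.015 g/mol = 0.022581 mol
mass O = 0.4445 − (0.18084 + 0.022762) = 0.24090 g → mol O = 0.24090 ÷ 15.999 = 0.015057 mol
Divide by the smallest (0.015056 mol): C 1.000, H 1.500, O 1.000
Multiplying each by 2 gives whole numbers: C 2.00, H 3.00, O 2.00
Empirical formula: C2H3O2
Empirical-formula mass = 59.04 g/mol; 236 ÷ 59.04 ≈ 4, so the molecular formula is C8H12O8.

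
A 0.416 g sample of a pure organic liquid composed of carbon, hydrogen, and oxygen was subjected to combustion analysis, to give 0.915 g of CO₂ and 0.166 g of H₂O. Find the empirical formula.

C9H8O4

mol C = 0.915 g CO₂ ÷ 44.009 g/mol = 0.02079 mol
mol H = 2 × 0.166 g H₂O ÷ 18.015 g/mol = 0.01843 mol
mass O = 0.416 − (0.2497 + 0.01858) = 0.1477 g → mol O = 0.1477 ÷ 15.999 = 0.009232 mol
Divide by the smallest (0.009232 mol): C 2.252, H 1.996, O 1.000
Multiplying each by 4 gives whole numbers: C 9.01, H 7.99, O 4.00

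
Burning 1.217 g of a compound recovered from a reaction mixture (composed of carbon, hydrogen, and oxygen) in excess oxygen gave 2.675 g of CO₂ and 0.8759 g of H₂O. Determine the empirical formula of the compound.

mol C = 2.675 g CO₂ ÷ 44.009 g/mol = 0.060783 mol
mol H = 2 × 0.8759 g H₂O ÷ 18.015 g/mol = 0.097241 mol
mass O = 1.217 − (0.73006 + 0.098019) = 0.38892 g → mol O = 0.38892 ÷ 15.999 = 0.024309 mol
Divide by the smallest (0.024309 mol): C 2.500, H 4.000, O 1.000
Multiplying each by 2 gives whole numbers: C 5.00, H 8.00, O 2.00

C5H8O2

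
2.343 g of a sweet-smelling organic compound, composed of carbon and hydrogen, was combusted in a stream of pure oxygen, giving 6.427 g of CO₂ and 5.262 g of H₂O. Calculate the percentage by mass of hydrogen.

mol C = 6.427 g CO₂ ÷ 44.009 g/mol = 0.14604 mol
mol H = 2 × 5.262 g H₂O ÷ 18.015 g/mol = 0.58418 mol
mass % H = 0.58885 g ÷ 2.343 g × 100%

25.13%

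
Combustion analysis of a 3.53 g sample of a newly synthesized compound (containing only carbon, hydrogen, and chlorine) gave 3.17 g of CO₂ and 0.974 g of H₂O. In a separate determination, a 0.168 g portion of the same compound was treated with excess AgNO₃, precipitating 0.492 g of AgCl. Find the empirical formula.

mol C = 3.17 g CO₂ ÷ 44.009 g/mol = 0.07203 mol
mol H = 2 × 0.974 g H₂O ÷ 18.015 g/mol = 0.1081 mol
From the AgCl data: mol Cl per gram of compound = (0.492 ÷ 143.318) ÷ 0.168 = 0.02043 mol/g, so in the 3.53 g combustion sample mol Cl = 0.07213 mol
Divide by the smallest (0.07203 mol): C 1.000, H 1.501, Cl 1.001
Multiplying each by 2 gives whole numbers: C 2.00, H 3.00, Cl 2.00

C2H3Cl2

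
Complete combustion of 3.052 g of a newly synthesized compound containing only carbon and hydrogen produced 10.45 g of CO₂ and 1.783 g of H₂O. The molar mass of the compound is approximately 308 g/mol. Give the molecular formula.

C24H20

mol C = 10.45 g CO₂ ÷ 44.009 g/mol = 0.23745 mol
mol H = 2 × 1.783 g H₂O ÷ 18.015 g/mol = 0.19795 mol
Divide by the smallest (0.19795 mol): C 1.200, H 1.000
Multiplying each by 5 gives whole numbers: C 6.00, H 5.00
Empirical formula: C6H5
Empirical-formula mass = 77.11 g/mol; 308 ÷ 77.11 ≈ 4, so the molecular formula is C24H20.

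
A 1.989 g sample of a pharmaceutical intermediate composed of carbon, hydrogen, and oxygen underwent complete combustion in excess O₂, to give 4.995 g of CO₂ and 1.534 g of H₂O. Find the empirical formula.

mol C = 4.995 g CO₂ ÷ 44.009 g/mol = 0.11350 mol
mol H = 2 × 1.534 g H₂O ÷ 18.015 g/mol = 0.17030 mol
mass O = 1.989 − (1.3632 + 0.17166) = 0.45409 g → mol O = 0.45409 ÷ 15.999 = 0.028383 mol
Divide by the smallest (0.028383 mol): C 3.999, H 6.000, O 1.000

C4H6O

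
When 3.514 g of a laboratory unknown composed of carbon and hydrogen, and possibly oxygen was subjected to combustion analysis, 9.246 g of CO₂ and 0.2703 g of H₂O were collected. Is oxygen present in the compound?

yes

mol C = 9.246 g CO₂ ÷ 44.009 g/mol = 0.21009 mol
mol H = 2 × 0.2703 g H₂O ÷ 18.015 g/mol = 0.030008 mol
C and H account for only 2.5537 g of the 3.514 g sample; the remaining 0.96032 g must be oxygen.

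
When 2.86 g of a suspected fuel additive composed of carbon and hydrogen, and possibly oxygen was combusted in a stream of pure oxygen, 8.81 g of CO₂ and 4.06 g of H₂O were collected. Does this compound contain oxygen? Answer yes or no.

no

mol C = 8.81 g CO₂ ÷ 44.009 g/mol = 0.2002 mol
mol H = 2 × 4.06 g H₂O ÷ 18.015 g/mol = 0.4507 mol
C and H together account for 2.859 g — essentially the entire 2.86 g sample — so the compound contains no oxygen.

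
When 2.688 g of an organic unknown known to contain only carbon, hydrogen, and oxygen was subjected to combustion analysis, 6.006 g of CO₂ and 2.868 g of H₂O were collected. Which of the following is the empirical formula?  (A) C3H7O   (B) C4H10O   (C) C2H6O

(A) C3H7O

mol C = 6.006 g CO₂ ÷ 44.009 g/mol = 0.13647 mol
mol H = 2 × 2.868 g H₂O ÷ 18.015 g/mol = 0.31840 mol
mass O = 2.688 − (1.6392 + 0.32095) = 0.72789 g → mol O = 0.72789 ÷ 15.999 = 0.045496 mol
Divide by the smallest (0.045496 mol): C 3.000, H 6.998, O 1.000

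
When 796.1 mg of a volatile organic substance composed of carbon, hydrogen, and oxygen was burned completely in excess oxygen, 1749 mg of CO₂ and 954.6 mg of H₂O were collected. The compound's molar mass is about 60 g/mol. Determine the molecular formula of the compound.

mol C = 1.749 g CO₂ ÷ 44.009 g/mol = 0.039742 mol
mol H = 2 × 0.9546 g H₂O ÷ 18.015 g/mol = 0.10598 mol
mass O = 0.7961 − (0.47734 + 0.10683) = 0.21193 g → mol O = 0.21193 ÷ 15.999 = 0.013247 mol
Divide by the smallest (0.013247 mol): C 3.000, H 8.000, O 1.000
Empirical formula: C3H8O
Empirical-formula mass = 60.10 g/mol; 60 ÷ 60.10 ≈ 1, so the molecular formula is C3H8O.

C3H8O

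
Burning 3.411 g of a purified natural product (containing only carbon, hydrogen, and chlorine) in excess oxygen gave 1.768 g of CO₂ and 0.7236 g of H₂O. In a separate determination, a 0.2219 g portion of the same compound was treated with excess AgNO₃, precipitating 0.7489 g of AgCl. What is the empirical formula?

mol C = 1.768 g CO₂ ÷ 44.009 g/mol = 0.040174 mol
mol H = 2 × 0.7236 g H₂O ÷ 18.015 g/mol = 0.080333 mol
From the AgCl data: mol Cl per gram of compound = (0.7489 ÷ 143.318) ÷ 0.2219 = 0.023549 mol/g, so in the 3.411 g combustion sample mol Cl = 0.080324 mol
Divide by the smallest (0.040174 mol): C 1.000, H 2.000, Cl 1.999

CH2Cl2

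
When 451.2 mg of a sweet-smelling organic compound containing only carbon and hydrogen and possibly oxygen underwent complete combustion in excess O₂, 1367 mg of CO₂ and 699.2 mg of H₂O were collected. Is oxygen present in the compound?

no

mol C = 1.367 g CO₂ ÷ 44.009 g/mol = 0.031062 mol
mol H = 2 × 0.6992 g H₂O ÷ 18.015 g/mol = 0.077624 mol
C and H together account for 0.45133 g — essentially the entire 0.4512 g sample — so the compound contains no oxygen.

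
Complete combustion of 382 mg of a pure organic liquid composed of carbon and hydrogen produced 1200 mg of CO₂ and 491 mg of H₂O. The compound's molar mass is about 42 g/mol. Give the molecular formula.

C3H6

mol C = 1.20 g CO₂ ÷ 44.009 g/mol = 0.02727 mol
mol H = 2 × 0.491 g H₂O ÷ 18.015 g/mol = 0.05451 mol
Divide by the smallest (0.02727 mol): C 1.000, H 1.999
Empirical formula: CH2
Empirical-formula mass = 14.03 g/mol; 42 ÷ 14.03 ≈ 3, so the molecular formula is C3H6.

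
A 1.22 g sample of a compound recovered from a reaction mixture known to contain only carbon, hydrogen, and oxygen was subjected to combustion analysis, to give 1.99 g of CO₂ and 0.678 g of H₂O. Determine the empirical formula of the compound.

C6H10O5

mol C = 1.99 g CO₂ ÷ 44.009 g/mol = 0.04522 mol
mol H = 2 × 0.678 g H₂O ÷ 18.015 g/mol = 0.07527 mol
mass O = 1.22 − (0.5431 + 0.07587) = 0.6010 g → mol O = 0.6010 ÷ 15.999 = 0.03757 mol
Divide by the smallest (0.03757 mol): C 1.204, H 2.004, O 1.000
Multiplying each by 5 gives whole numbers: C 6.02, H 10.02, O 5.00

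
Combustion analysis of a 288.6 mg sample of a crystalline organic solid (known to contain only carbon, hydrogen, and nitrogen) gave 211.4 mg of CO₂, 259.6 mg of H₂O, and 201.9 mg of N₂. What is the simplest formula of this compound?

mol C = 0.2114 g CO₂ ÷ 44.009 g/mol = 0.0048036 mol
mol H = 2 × 0.2596 g H₂O ÷ 18.015 g/mol = 0.028820 mol
mol N = 2 × 0.2019 g N₂ ÷ 28.014 g/mol = 0.014414 mol
Divide by the smallest (0.0048036 mol): C 1.000, H 6.000, N 3.001

CH6N3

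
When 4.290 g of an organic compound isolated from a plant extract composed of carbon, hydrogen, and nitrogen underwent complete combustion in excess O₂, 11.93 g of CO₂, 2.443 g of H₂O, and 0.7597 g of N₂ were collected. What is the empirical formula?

C5H5N

mol C = 11.93 g CO₂ ÷ 44.009 g/mol = 0.27108 mol
mol H = 2 × 2.443 g H₂O ÷ 18.015 g/mol = 0.27122 mol
mol N = 2 × 0.7597 g N₂ ÷ 28.014 g/mol = 0.054237 mol
Divide by the smallest (0.054237 mol): C 4.998, H 5.001, N 1.000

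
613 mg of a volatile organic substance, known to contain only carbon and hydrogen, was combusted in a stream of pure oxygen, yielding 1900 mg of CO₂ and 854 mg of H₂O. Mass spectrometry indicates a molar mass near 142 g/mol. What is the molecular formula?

C10H22

mol C = 1.90 g CO₂ ÷ 44.009 g/mol = 0.04317 mol
mol H = 2 × 0.854 g H₂O ÷ 18.015 g/mol = 0.09481 mol
Divide by the smallest (0.04317 mol): C 1.000, H 2.196
Multiplying each by 5 gives whole numbers: C 5.00, H 10.98
Empirical formula: C5H11
Empirical-formula mass = 71.14 g/mol; 142 ÷ 71.14 ≈ 2, so the molecular formula is C10H22.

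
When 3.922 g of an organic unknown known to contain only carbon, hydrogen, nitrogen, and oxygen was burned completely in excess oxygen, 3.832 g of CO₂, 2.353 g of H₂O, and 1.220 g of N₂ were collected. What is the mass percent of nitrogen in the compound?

31.11%

mol C = 3.832 g CO₂ ÷ 44.009 g/mol = 0.087073 mol
mol H = 2 × 2.353 g H₂O ÷ 18.015 g/mol = 0.26123 mol
mol N = 2 × 1.220 g N₂ ÷ 28.014 g/mol = 0.087099 mol
mass O = 3.922 − (1.0458 + 0.26332 + 1.2200) = 1.3928 g → mol O = 1.3928 ÷ 15.999 = 0.087058 mol
mass % N = 1.2200 g ÷ 3.922 g × 100%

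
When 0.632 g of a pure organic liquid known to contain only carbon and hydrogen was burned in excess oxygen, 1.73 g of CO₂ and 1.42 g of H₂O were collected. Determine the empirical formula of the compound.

mol C = 1.73 g CO₂ ÷ 44.009 g/mol = 0.03931 mol
mol H = 2 × 1.42 g H₂O ÷ 18.015 g/mol = 0.1576 mol
Divide by the smallest (0.03931 mol): C 1.000, H 4.010

CH4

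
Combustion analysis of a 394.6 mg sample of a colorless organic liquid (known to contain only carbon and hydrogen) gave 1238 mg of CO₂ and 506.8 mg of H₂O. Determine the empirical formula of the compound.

mol C = 1.238 g CO₂ ÷ 44.009 g/mol = 0.028131 mol
mol H = 2 × 0.5068 g H₂O ÷ 18.015 g/mol = 0.056264 mol
Divide by the smallest (0.028131 mol): C 1.000, H 2.000

CH2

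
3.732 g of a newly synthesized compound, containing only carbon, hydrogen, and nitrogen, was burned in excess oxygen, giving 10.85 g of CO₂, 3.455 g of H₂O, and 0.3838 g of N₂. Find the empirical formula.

C9H14N

mol C = 10.85 g CO₂ ÷ 44.009 g/mol = 0.24654 mol
mol H = 2 × 3.455 g H₂O ÷ 18.015 g/mol = 0.38357 mol
mol N = 2 × 0.3838 g N₂ ÷ 28.014 g/mol = 0.027401 mol
Divide by the smallest (0.027401 mol): C 8.998, H 13.999, N 1.000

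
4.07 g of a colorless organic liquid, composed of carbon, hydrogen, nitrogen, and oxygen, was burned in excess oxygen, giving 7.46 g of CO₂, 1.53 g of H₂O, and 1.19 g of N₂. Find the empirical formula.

C4H4N2O

mol C = 7.46 g CO₂ ÷ 44.009 g/mol = 0.1695 mol
mol H = 2 × 1.53 g H₂O ÷ 18.015 g/mol = 0.1699 mol
mol N = 2 × 1.19 g N₂ ÷ 28.014 g/mol = 0.08496 mol
mass O = 4.07 − (2.036 + 0.1712 + 1.190) = 0.6728 g → mol O = 0.6728 ÷ 15.999 = 0.04205 mol
Divide by the smallest (0.04205 mol): C 4.031, H 4.039, N 2.020, O 1.000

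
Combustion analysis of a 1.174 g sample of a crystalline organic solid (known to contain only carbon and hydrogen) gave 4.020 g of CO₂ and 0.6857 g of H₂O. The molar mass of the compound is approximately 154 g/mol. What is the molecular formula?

C12H10

mol C = 4.020 g CO₂ ÷ 44.009 g/mol = 0.091345 mol
mol H = 2 × 0.6857 g H₂O ÷ 18.015 g/mol = 0.076125 mol
Divide by the smallest (0.076125 mol): C 1.200, H 1.000
Multiplying each by 5 gives whole numbers: C 6.00, H 5.00
Empirical formula: C6H5
Empirical-formula mass = 77.11 g/mol; 154 ÷ 77.11 ≈ 2, so the molecular formula is C12H10.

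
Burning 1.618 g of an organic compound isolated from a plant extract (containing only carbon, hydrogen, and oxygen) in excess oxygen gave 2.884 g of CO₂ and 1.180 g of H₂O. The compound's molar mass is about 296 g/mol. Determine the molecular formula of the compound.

C12H24O8

mol C = 2.884 g CO₂ ÷ 44.009 g/mol = 0.065532 mol
mol H = 2 × 1.180 g H₂O ÷ 18.015 g/mol = 0.13100 mol
mass O = 1.618 − (0.78711 + 0.13205) = 0.69884 g → mol O = 0.69884 ÷ 15.999 = 0.043681 mol
Divide by the smallest (0.043681 mol): C 1.500, H 2.999, O 1.000
Multiplying each by 2 gives whole numbers: C 3.00, H 6.00, O 2.00
Empirical formula: C3H6O2
Empirical-formula mass = 74.08 g/mol; 296 ÷ 74.08 ≈ 4, so the molecular formula is C12H24O8.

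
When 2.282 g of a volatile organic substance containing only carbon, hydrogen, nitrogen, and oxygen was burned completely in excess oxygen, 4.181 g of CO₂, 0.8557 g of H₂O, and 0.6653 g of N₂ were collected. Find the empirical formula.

mol C = 4.181 g CO₂ ÷ 44.009 g/mol = 0.095003 mol
mol H = 2 × 0.8557 g H₂O ÷ 18.015 g/mol = 0.094999 mol
mol N = 2 × 0.6653 g N₂ ÷ 28.014 g/mol = 0.047498 mol
mass O = 2.282 − (1.1411 + 0.095759 + 0.66530) = 0.37986 g → mol O = 0.37986 ÷ 15.999 = 0.023743 mol
Divide by the smallest (0.023743 mol): C 4.001, H 4.001, N 2.001, O 1.000

C4H4N2O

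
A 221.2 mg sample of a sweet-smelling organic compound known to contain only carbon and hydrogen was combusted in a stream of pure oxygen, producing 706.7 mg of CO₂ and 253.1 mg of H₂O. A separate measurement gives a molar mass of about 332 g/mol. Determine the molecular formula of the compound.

C24H42

mol C = 0.7067 g CO₂ ÷ 44.009 g/mol = 0.016058 mol
mol H = 2 × 0.2531 g H₂O ÷ 18.015 g/mol = 0.028099 mol
Divide by the smallest (0.016058 mol): C 1.000, H 1.750
Multiplying each by 4 gives whole numbers: C 4.00, H 7.00
Empirical formula: C4H7
Empirical-formula mass = 55.10 g/mol; 332 ÷ 55.10 ≈ 6, so the molecular formula is C24H42.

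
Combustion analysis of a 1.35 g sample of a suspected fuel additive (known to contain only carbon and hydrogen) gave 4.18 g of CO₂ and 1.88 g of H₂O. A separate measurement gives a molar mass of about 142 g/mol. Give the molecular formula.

mol C = 4.18 g CO₂ ÷ 44.009 g/mol = 0.09498 mol
mol H = 2 × 1.88 g H₂O ÷ 18.015 g/mol = 0.2087 mol
Divide by the smallest (0.09498 mol): C 1.000, H 2.197
Multiplying each by 5 gives whole numbers: C 5.00, H 10.99
Empirical formula: C5H11
Empirical-formula mass = 71.14 g/mol; 142 ÷ 71.14 ≈ 2, so the molecular formula is C10H22.

C10H22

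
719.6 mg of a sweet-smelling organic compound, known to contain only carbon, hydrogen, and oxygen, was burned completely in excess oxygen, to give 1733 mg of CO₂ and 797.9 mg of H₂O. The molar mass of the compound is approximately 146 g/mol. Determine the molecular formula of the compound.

mol C = 1.733 g CO₂ ÷ 44.009 g/mol = 0.039378 mol
mol H = 2 × 0.7979 g H₂O ÷ 18.015 g/mol = 0.088582 mol
mass O = 0.7196 − (0.47297 + 0.089290) = 0.15734 g → mol O = 0.15734 ÷ 15.999 = 0.0098342 mol
Divide by the smallest (0.0098342 mol): C 4.004, H 9.008, O 1.000
Empirical formula: C4H9O
Empirical-formula mass = 73.11 g/mol; 146 ÷ 73.11 ≈ 2, so the molecular formula is C8H18O2.

C8H18O2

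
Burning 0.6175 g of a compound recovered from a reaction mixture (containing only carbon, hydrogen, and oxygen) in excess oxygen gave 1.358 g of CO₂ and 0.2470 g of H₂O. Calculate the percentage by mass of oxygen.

35.50%

mol C = 1.358 g CO₂ ÷ 44.009 g/mol = 0.030857 mol
mol H = 2 × 0.2470 g H₂O ÷ 18.015 g/mol = 0.027422 mol
mass O = 0.6175 − (0.37063 + 0.027641) = 0.21923 g → mol O = 0.21923 ÷ 15.999 = 0.013703 mol
mass % O = 0.21923 g ÷ 0.6175 g × 100%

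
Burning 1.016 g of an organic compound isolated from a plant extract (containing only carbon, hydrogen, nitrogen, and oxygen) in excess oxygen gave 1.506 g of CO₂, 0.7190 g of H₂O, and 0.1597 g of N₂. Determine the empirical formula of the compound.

mol C = 1.506 g CO₂ ÷ 44.009 g/mol = 0.034220 mol
mol H = 2 × 0.7190 g H₂O ÷ 18.015 g/mol = 0.079822 mol
mol N = 2 × 0.1597 g N₂ ÷ 28.014 g/mol = 0.011401 mol
mass O = 1.016 − (0.41102 + 0.080461 + 0.15970) = 0.36482 g → mol O = 0.36482 ÷ 15.999 = 0.022803 mol
Divide by the smallest (0.011401 mol): C 3.001, H 7.001, N 1.000, O 2.000

C3H7NO2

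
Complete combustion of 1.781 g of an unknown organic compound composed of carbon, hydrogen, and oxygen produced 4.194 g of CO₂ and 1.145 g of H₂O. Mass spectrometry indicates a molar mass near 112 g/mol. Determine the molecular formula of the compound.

C6H8O2

mol C = 4.194 g CO₂ ÷ 44.009 g/mol = 0.095299 mol
mol H = 2 × 1.145 g H₂O ÷ 18.015 g/mol = 0.12712 mol
mass O = 1.781 − (1.1446 + 0.12813) = 0.50823 g → mol O = 0.50823 ÷ 15.999 = 0.031767 mol
Divide by the smallest (0.031767 mol): C 3.000, H 4.002, O 1.000
Empirical formula: C3H4O
Empirical-formula mass = 56.06 g/mol; 112 ÷ 56.06 ≈ 2, so the molecular formula is C6H8O2.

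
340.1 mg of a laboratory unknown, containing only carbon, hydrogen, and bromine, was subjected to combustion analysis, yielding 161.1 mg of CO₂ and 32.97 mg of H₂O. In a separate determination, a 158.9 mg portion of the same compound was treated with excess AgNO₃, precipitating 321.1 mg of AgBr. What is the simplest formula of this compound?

mol C = 0.1611 g CO₂ ÷ 44.009 g/mol = 0.0036606 mol
mol H = 2 × 0.03297 g H₂O ÷ 18.015 g/mol = 0.0036603 mol
From the AgBr data: mol Br per gram of compound = (0.3211 ÷ 187.772) ÷ 0.1589 = 0.010762 mol/g, so in the 0.3401 g combustion sample mol Br = 0.0036601 mol
Divide by the smallest (0.0036601 mol): C 1.000, H 1.000, Br 1.000

CHBr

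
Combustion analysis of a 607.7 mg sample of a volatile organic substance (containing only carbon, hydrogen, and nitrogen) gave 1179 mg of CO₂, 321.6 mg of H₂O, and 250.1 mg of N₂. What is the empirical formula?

mol C = 1.179 g CO₂ ÷ 44.009 g/mol = 0.026790 mol
mol H = 2 × 0.3216 g H₂O ÷ 18.015 g/mol = 0.035704 mol
mol N = 2 × 0.2501 g N₂ ÷ 28.014 g/mol = 0.017855 mol
Divide by the smallest (0.017855 mol): C 1.500, H 2.000, N 1.000
Multiplying each by 2 gives whole numbers: C 3.00, H 4.00, N 2.00

C3H4N2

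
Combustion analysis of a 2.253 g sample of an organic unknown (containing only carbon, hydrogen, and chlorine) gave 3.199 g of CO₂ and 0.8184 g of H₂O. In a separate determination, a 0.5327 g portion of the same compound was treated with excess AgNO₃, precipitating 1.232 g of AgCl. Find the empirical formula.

mol C = 3.199 g CO₂ ÷ 44.009 g/mol = 0.072690 mol
mol H = 2 × 0.8184 g H₂O ÷ 18.015 g/mol = 0.090858 mol
From the AgCl data: mol Cl per gram of compound = (1.232 ÷ 143.318) ÷ 0.5327 = 0.016137 mol/g, so in the 2.253 g combustion sample mol Cl = 0.036357 mol
Divide by the smallest (0.036357 mol): C 1.999, H 2.499, Cl 1.000
Multiplying each by 2 gives whole numbers: C 4.00, H 5.00, Cl 2.00

C4H5Cl2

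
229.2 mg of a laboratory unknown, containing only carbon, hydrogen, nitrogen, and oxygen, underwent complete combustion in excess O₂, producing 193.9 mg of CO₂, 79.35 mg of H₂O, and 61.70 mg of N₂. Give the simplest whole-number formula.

mol C = 0.1939 g CO₂ ÷ 44.009 g/mol = 0.0044059 mol
mol H = 2 × 0.07935 g H₂O ÷ 18.015 g/mol = 0.0088093 mol
mol N = 2 × 0.06170 g N₂ ÷ 28.014 g/mol = 0.0044049 mol
mass O = 0.2292 − (0.052919 + 0.0088798 + 0.061700) = 0.10570 g → mol O = 0.10570 ÷ 15.999 = 0.0066067 mol
Divide by the smallest (0.0044049 mol): C 1.000, H 2.000, N 1.000, O 1.500
Multiplying each by 2 gives whole numbers: C 2.00, H 4.00, N 2.00, O 3.00

C2H4N2O3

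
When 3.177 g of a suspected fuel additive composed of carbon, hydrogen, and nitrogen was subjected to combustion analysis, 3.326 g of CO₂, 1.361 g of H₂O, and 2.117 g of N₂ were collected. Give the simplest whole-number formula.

CH2N2

mol C = 3.326 g CO₂ ÷ 44.009 g/mol = 0.075575 mol
mol H = 2 × 1.361 g H₂O ÷ 18.015 g/mol = 0.15110 mol
mol N = 2 × 2.117 g N₂ ÷ 28.014 g/mol = 0.15114 mol
Divide by the smallest (0.075575 mol): C 1.000, H 1.999, N 2.000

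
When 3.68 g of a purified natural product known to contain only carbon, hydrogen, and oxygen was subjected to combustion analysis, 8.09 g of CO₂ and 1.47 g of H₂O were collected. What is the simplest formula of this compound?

C9H8O4

mol C = 8.09 g CO₂ ÷ 44.009 g/mol = 0.1838 mol
mol H = 2 × 1.47 g H₂O ÷ 18.015 g/mol = 0.1632 mol
mass O = 3.68 − (2.208 + 0.1645) = 1.308 g → mol O = 1.308 ÷ 15.999 = 0.08173 mol
Divide by the smallest (0.08173 mol): C 2.249, H 1.997, O 1.000
Multiplying each by 4 gives whole numbers: C 9.00, H 7.99, O 4.00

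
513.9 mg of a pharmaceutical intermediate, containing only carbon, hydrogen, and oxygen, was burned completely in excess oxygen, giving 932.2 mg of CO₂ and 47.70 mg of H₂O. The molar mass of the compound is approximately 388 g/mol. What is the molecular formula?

mol C = 0.9322 g CO₂ ÷ 44.009 g/mol = 0.021182 mol
mol H = 2 × 0.04770 g H₂O ÷ 18.015 g/mol = 0.0052956 mol
mass O = 0.5139 − (0.25442 + 0.0053380) = 0.25414 g → mol O = 0.25414 ÷ 15.999 = 0.015885 mol
Divide by the smallest (0.0052956 mol): C 4.000, H 1.000, O 3.000
Empirical formula: C4HO3
Empirical-formula mass = 97.05 g/mol; 388 ÷ 97.05 ≈ 4, so the molecular formula is C16H4O12.

C16H4O12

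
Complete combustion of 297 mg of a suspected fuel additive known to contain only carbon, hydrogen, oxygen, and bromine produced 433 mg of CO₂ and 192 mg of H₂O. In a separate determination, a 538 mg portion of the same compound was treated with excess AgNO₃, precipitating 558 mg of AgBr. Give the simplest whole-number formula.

mol C = 0.433 g CO₂ ÷ 44.009 g/mol = 0.009839 mol
mol H = 2 × 0.192 g H₂O ÷ 18.015 g/mol = 0.02132 mol
From the AgBr data: mol Br per gram of compound = (0.558 ÷ 187.772) ÷ 0.538 = 0.005524 mol/g, so in the 0.297 g combustion sample mol Br = 0.001641 mol
mass O = 0.297 − (0.1182 + 0.02149 + 0.1311) = 0.02626 g → mol O = 0.02626 ÷ 15.999 = 0.001641 mol
Divide by the smallest (0.001641 mol): C 5.997, H 12.993, Br 1.000, O 1.000

C6H13BrO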